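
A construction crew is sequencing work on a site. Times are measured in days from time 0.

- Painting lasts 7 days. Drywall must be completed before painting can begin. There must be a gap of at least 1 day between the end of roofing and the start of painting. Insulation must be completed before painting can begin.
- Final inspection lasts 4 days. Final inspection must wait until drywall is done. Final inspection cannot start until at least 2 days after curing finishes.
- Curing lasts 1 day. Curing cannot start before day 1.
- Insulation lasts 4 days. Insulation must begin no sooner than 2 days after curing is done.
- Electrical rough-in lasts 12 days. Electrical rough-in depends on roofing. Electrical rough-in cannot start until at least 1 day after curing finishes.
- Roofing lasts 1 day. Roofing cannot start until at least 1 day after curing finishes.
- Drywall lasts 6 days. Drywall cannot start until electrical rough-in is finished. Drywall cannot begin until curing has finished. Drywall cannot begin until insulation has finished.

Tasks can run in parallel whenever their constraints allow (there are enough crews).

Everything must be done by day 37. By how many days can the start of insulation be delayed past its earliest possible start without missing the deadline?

16

Curing cannot begin until its own release at day 1. It runs from day 1 to 1 + 1 = day 2.
Insulation cannot begin until curing (finishes day 2, plus 2-day gap → day 4). It runs from day 4 to 4 + 4 = day 8.

Working backward from the deadline:
Painting must finish by day 37; it takes 7 days, so it must start by 37 − 7 = day 30.
Nothing follows final inspection; the deadline of day 37 is its only limit. It must start by 37 − 4 = day 33.
Drywall feeds painting (must start by day 30); final inspection (must start by day 33). Taking the minimum, drywall must finish by day 30 and start by 30 − 6 = day 24.
Insulation feeds drywall (must start by day 24); painting (must start by day 30). Taking the minimum, insulation must finish by day 24 and start by 24 − 4 = day 20.
So insulation can start as early as day 4 and as late as day 20, giving 20 − 4 = 16 days of slack.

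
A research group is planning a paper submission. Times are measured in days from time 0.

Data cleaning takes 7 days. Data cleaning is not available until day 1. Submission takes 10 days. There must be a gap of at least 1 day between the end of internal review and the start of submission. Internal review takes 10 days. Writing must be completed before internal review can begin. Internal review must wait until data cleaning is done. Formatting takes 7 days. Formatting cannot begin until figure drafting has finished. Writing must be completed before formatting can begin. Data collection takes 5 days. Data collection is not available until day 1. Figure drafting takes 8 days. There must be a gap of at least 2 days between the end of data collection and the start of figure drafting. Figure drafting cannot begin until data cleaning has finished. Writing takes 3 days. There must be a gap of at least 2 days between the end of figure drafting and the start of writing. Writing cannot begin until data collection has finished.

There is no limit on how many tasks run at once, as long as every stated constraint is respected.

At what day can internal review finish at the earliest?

After its own release at day 1, data cleaning can start at day 1 and finishes at day 8.
Data collection waits on its own release at day 1, so it starts at day 1 and finishes at 1 + 5 = day 6.
Figure drafting cannot start until data collection (finishes day 6, plus 2-day gap → day 8); data cleaning (finishes day 8). The controlling bound is day 8, so figure drafting finishes at 8 + 8 = day 16.
Writing cannot start until figure drafting (finishes day 16, plus 2-day gap → day 18); data collection (finishes day 6). The controlling bound is day 18, so writing finishes at 18 + 3 = day 21.
Internal review cannot start until writing (finishes day 21); data cleaning (finishes day 8). The controlling bound is day 21, so internal review finishes at 21 + 10 = day 31.

31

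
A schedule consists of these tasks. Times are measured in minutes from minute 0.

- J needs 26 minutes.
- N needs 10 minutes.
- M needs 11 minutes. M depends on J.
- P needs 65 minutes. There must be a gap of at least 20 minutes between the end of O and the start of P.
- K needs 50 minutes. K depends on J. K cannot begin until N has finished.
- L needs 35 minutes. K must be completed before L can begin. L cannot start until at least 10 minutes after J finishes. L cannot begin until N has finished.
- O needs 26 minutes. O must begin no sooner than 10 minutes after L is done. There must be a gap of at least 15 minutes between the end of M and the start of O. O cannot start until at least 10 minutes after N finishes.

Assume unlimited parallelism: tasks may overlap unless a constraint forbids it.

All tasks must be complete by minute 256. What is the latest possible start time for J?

P has no dependents, so it just needs to finish by minute 256. Starting by 256 − 65 = minute 191 achieves that.
O must finish before P (must start by minute 191, minus 20-minute gap → minute 171). With a 26-minute duration, O must start by 171 − 26 = minute 145.
L must finish before O (must start by minute 145, minus 10-minute gap → minute 135). With a 35-minute duration, L must start by 135 − 35 = minute 100.
Since L (must start by minute 100) depends on it, K must finish by minute 100. Backing off its 50-minute duration gives a latest start of minute 50.
M must finish before O (must start by minute 145, minus 15-minute gap → minute 130). With an 11-minute duration, M must start by 130 − 11 = minute 119.
J has several dependents: K (must start by minute 50); L (must start by minute 100, minus 10-minute gap → minute 90); M (must start by minute 119). The earliest of those limits is minute 50, so J must start by 50 − 26 = minute 24.

24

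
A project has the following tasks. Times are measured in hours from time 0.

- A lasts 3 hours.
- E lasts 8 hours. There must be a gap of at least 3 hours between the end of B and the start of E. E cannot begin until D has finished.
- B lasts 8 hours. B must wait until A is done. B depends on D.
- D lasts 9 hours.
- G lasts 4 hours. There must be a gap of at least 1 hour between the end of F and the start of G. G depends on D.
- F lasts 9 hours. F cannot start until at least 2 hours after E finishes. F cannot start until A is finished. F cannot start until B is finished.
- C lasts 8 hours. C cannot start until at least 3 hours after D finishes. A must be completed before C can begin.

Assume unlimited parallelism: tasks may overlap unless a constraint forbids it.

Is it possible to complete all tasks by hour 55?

Yes

D can start immediately at hour 0; it finishes at hour 9.
Nothing blocks A, so it runs from hour 0 to hour 3.
For C: D (finishes hour 9, plus 3-hour gap → hour 12); A (finishes hour 3). Taking the maximum gives a start of hour 12, and it finishes at 12 + 8 = hour 20.
B needs all of A (finishes hour 3); D (finishes hour 9). That puts its earliest start at hour 9; it finishes at 9 + 8 = hour 17.
E needs all of B (finishes hour 17, plus 3-hour gap → hour 20); D (finishes hour 9). That puts its earliest start at hour 20; it finishes at 20 + 8 = hour 28.
F has to wait for E (finishes hour 28, plus 2-hour gap → hour 30); A (finishes hour 3); B (finishes hour 17). The latest of these is hour 30, so F runs hour 30 to 30 + 9 = hour 39.
G cannot start until F (finishes hour 39, plus 1-hour gap → hour 40); D (finishes hour 9). The controlling bound is hour 40, so G finishes at 40 + 4 = hour 44.
Every task is finished by hour 44, which is no later than the deadline of 55, so the schedule is feasible.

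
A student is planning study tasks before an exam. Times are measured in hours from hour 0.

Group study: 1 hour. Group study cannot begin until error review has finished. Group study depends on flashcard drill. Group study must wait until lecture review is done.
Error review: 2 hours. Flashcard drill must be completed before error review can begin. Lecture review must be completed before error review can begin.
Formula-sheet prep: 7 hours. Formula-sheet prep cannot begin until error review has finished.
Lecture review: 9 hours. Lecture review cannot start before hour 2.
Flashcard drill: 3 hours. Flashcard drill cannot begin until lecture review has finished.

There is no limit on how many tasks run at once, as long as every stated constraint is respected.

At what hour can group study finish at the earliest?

17

Lecture review waits on its own release at hour 2, so it starts at hour 2 and finishes at 2 + 9 = hour 11.
Flashcard drill cannot begin until lecture review (finishes hour 11). It runs from hour 11 to 11 + 3 = hour 14.
Error review needs all of flashcard drill (finishes hour 14); lecture review (finishes hour 11). That puts its earliest start at hour 14; it finishes at 14 + 2 = hour 16.
Group study has to wait for error review (finishes hour 16); flashcard drill (finishes hour 14); lecture review (finishes hour 11). The latest of these is hour 16, so group study runs hour 16 to 16 + 1 = hour 17.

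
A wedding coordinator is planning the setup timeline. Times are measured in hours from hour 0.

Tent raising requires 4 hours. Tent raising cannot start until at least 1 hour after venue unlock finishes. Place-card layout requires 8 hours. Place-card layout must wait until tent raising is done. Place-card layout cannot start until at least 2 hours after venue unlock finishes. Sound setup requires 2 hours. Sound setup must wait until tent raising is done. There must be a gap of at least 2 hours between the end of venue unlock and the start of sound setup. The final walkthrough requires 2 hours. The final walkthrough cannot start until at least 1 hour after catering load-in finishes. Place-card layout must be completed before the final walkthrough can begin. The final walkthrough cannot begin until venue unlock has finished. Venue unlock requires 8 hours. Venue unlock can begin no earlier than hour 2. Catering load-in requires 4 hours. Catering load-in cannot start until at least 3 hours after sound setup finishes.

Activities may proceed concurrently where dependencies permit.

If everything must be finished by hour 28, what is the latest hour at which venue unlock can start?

3

The final walkthrough must finish by hour 28; it takes 2 hours, so it must start by 28 − 2 = hour 26.
Catering load-in must finish before the final walkthrough (must start by hour 26, minus 1-hour gap → hour 25). With a 4-hour duration, catering load-in must start by 25 − 4 = hour 21.
Sound setup must finish before catering load-in (must start by hour 21, minus 3-hour gap → hour 18). With a 2-hour duration, sound setup must start by 18 − 2 = hour 16.
Place-card layout feeds into the final walkthrough (must start by hour 26); so place-card layout must finish by hour 26 and therefore start by hour 18.
Tent raising must finish in time for sound setup (must start by hour 16); place-card layout (must start by hour 18). The tightest is hour 16, so tent raising must start by 16 − 4 = hour 12.
Venue unlock must finish in time for tent raising (must start by hour 12, minus 1-hour gap → hour 11); sound setup (must start by hour 16, minus 2-hour gap → hour 14); place-card layout (must start by hour 18, minus 2-hour gap → hour 16); the final walkthrough (must start by hour 26). The tightest is hour 11, so venue unlock must start by 11 − 8 = hour 3.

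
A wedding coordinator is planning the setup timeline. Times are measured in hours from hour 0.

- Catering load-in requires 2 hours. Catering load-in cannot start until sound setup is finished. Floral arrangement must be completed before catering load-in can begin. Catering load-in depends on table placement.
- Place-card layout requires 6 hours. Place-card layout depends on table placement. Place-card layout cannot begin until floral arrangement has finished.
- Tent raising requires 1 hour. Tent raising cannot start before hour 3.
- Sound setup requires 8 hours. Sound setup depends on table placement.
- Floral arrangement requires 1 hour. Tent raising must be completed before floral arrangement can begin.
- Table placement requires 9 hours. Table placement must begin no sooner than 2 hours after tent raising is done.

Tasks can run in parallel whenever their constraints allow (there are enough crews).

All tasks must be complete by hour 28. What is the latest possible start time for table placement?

To finish by hour 28, catering load-in (duration 2) must start no later than hour 26.
Sound setup feeds into catering load-in (must start by hour 26); so sound setup must finish by hour 26 and therefore start by hour 18.
Place-card layout has no dependents, so it just needs to finish by hour 28. Starting by 28 − 6 = hour 22 achieves that.
Table placement feeds sound setup (must start by hour 18); catering load-in (must start by hour 26); place-card layout (must start by hour 22). Taking the minimum, table placement must finish by hour 18 and start by 18 − 9 = hour 9.

9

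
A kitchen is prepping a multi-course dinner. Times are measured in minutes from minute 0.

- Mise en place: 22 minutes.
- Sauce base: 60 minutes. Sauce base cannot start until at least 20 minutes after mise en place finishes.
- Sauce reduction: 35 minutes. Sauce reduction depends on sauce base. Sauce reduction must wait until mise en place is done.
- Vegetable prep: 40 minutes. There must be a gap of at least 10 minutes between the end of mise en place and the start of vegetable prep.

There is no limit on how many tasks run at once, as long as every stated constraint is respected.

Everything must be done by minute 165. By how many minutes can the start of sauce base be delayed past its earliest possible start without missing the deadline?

Mise en place has no prerequisites, so it starts at minute 0 and finishes at minute 22.
Sauce base waits on mise en place (finishes minute 22, plus 20-minute gap → minute 42), so it starts at minute 42 and finishes at 42 + 60 = minute 102.

Working backward from the deadline:
Sauce reduction has no dependents, so it just needs to finish by minute 165. Starting by 165 − 35 = minute 130 achieves that.
Since sauce reduction (must start by minute 130) depends on it, sauce base must finish by minute 130. Backing off its 60-minute duration gives a latest start of minute 70.
So sauce base can start as early as minute 42 and as late as minute 70, giving 70 − 42 = 28 minutes of slack.

28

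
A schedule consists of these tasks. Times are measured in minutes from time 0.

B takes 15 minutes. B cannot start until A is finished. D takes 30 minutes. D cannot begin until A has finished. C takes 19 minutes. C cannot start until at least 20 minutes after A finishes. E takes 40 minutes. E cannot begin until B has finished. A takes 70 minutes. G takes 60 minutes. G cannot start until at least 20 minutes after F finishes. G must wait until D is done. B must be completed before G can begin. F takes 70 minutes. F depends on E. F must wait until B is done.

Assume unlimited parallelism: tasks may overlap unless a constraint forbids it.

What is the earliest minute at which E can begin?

A can start immediately at minute 0; it finishes at minute 70.
After A (finishes minute 70), B can start at minute 70 and finishes at minute 85.
E waits on B (finishes minute 85), so the earliest it can start is minute 85.

85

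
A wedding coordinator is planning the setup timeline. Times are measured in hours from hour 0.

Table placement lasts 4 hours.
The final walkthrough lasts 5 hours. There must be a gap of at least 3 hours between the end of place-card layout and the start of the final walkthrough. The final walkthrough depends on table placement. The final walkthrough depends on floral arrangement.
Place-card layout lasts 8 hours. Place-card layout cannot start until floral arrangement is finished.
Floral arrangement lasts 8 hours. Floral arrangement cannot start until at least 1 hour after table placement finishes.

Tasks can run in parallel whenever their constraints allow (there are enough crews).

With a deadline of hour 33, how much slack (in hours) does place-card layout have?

4

Nothing blocks table placement, so it runs from hour 0 to hour 4.
After table placement (finishes hour 4, plus 1-hour gap → hour 5), floral arrangement can start at hour 5 and finishes at hour 13.
Place-card layout cannot begin until floral arrangement (finishes hour 13). It runs from hour 13 to 13 + 8 = hour 21.

Working backward from the deadline:
To finish by hour 33, the final walkthrough (duration 5) must start no later than hour 28.
Place-card layout must finish before the final walkthrough (must start by hour 28, minus 3-hour gap → hour 25). With an 8-hour duration, place-card layout must start by 25 − 8 = hour 17.
So place-card layout can start as early as hour 13 and as late as hour 17, giving 17 − 13 = 4 hours of slack.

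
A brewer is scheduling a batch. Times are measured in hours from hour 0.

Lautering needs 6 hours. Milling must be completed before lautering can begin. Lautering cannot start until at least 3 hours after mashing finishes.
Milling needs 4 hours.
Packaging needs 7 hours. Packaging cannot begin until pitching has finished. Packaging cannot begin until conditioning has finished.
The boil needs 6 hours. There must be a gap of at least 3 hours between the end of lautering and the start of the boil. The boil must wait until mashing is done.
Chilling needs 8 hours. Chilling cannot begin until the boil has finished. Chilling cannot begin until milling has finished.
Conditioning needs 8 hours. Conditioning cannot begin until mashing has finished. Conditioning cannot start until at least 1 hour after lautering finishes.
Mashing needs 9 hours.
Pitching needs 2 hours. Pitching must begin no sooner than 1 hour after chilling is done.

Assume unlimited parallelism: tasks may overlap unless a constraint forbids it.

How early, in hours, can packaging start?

38

Mashing can start immediately at hour 0; it finishes at hour 9.
Milling has no prerequisites, so it starts at hour 0 and finishes at hour 4.
For lautering: milling (finishes hour 4); mashing (finishes hour 9, plus 3-hour gap → hour 12). Taking the maximum gives a start of hour 12, and it finishes at 12 + 6 = hour 18.
For conditioning: mashing (finishes hour 9); lautering (finishes hour 18, plus 1-hour gap → hour 19). Taking the maximum gives a start of hour 19, and it finishes at 19 + 8 = hour 27.
The boil cannot start until lautering (finishes hour 18, plus 3-hour gap → hour 21); mashing (finishes hour 9). The controlling bound is hour 21, so the boil finishes at 21 + 6 = hour 27.
For chilling: the boil (finishes hour 27); milling (finishes hour 4). Taking the maximum gives a start of hour 27, and it finishes at 27 + 8 = hour 35.
Pitching waits on chilling (finishes hour 35, plus 1-hour gap → hour 36), so it starts at hour 36 and finishes at 36 + 2 = hour 38.
Packaging waits on pitching (finishes hour 38); conditioning (finishes hour 27). The latest of these is hour 38, which is the earliest packaging can start.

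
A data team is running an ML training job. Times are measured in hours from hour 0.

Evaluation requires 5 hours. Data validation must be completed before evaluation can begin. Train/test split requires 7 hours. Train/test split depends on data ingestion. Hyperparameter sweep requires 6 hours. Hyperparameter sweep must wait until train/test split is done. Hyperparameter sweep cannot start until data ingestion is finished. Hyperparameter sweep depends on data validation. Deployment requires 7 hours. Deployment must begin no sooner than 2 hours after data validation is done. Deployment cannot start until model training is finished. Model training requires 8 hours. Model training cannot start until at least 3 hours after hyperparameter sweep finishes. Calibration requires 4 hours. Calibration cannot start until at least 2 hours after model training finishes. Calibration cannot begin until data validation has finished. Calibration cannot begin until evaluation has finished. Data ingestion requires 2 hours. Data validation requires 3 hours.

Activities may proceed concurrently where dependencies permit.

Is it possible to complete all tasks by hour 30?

No

Data validation has no prerequisites, so it starts at hour 0 and finishes at hour 3.
Evaluation waits on data validation (finishes hour 3), so it starts at hour 3 and finishes at 3 + 5 = hour 8.
Data ingestion can start immediately at hour 0; it finishes at hour 2.
Train/test split waits on data ingestion (finishes hour 2), so it starts at hour 2 and finishes at 2 + 7 = hour 9.
Hyperparameter sweep needs all of train/test split (finishes hour 9); data ingestion (finishes hour 2); data validation (finishes hour 3). That puts its earliest start at hour 9; it finishes at 9 + 6 = hour 15.
After hyperparameter sweep (finishes hour 15, plus 3-hour gap → hour 18), model training can start at hour 18 and finishes at hour 26.
Deployment has to wait for data validation (finishes hour 3, plus 2-hour gap → hour 5); model training (finishes hour 26). The latest of these is hour 26, so deployment runs hour 26 to 26 + 7 = hour 33.
Calibration needs all of model training (finishes hour 26, plus 2-hour gap → hour 28); data validation (finishes hour 3); evaluation (finishes hour 8). That puts its earliest start at hour 28; it finishes at 28 + 4 = hour 32.
The earliest everything can be done is hour 33, which is after the deadline of 30, so it is not possible.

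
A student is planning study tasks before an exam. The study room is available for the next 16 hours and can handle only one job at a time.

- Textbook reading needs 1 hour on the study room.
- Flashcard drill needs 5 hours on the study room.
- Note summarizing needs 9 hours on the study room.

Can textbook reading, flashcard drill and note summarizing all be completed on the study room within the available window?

Yes

Running back to back, the jobs need 1 + 5 + 9 = 15 hours on the study room.
Since 15 ≤ 16, they fit within the window.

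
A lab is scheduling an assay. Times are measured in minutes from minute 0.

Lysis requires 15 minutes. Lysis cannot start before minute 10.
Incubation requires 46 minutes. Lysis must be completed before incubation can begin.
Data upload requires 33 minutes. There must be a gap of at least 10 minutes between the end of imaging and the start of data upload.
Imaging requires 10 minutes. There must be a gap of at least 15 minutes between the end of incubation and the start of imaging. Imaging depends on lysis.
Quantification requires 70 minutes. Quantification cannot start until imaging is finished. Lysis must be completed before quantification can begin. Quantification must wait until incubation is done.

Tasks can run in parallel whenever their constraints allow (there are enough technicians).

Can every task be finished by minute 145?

After its own release at minute 10, lysis can start at minute 10 and finishes at minute 25.
After lysis (finishes minute 25), incubation can start at minute 25 and finishes at minute 71.
Imaging has to wait for incubation (finishes minute 71, plus 15-minute gap → minute 86); lysis (finishes minute 25). The latest of these is minute 86, so imaging runs minute 86 to 86 + 10 = minute 96.
Data upload cannot begin until imaging (finishes minute 96, plus 10-minute gap → minute 106). It runs from minute 106 to 106 + 33 = minute 139.
Quantification has to wait for imaging (finishes minute 96); lysis (finishes minute 25); incubation (finishes minute 71). The latest of these is minute 96, so quantification runs minute 96 to 96 + 70 = minute 166.
The earliest everything can be done is minute 166, which is after the deadline of 145, so it is not possible.

No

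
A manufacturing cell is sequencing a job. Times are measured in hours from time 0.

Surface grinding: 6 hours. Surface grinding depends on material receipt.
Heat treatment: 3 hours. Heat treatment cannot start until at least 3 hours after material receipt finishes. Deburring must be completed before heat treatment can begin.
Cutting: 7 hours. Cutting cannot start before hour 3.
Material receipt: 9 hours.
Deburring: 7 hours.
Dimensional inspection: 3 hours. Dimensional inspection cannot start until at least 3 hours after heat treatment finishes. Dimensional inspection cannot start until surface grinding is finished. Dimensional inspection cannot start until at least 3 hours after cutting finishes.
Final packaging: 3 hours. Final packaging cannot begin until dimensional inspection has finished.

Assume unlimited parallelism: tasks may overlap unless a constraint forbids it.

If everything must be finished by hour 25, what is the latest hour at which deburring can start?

6

To finish by hour 25, final packaging (duration 3) must start no later than hour 22.
Dimensional inspection must finish before final packaging (must start by hour 22). With a 3-hour duration, dimensional inspection must start by 22 − 3 = hour 19.
Heat treatment has to be done before dimensional inspection (must start by hour 19, minus 3-hour gap → hour 16). That means finishing by hour 16, i.e. starting by 16 − 3 = hour 13.
Deburring must finish before heat treatment (must start by hour 13). With a 7-hour duration, deburring must start by 13 − 7 = hour 6.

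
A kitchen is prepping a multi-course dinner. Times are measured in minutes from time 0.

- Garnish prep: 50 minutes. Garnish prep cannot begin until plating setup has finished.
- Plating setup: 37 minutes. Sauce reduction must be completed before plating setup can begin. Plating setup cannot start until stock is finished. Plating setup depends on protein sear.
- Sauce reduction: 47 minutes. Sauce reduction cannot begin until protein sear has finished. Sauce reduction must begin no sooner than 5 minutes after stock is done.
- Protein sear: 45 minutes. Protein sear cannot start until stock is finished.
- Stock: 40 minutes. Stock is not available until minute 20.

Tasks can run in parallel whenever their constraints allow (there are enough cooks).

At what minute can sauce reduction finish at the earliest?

After its own release at minute 20, stock can start at minute 20 and finishes at minute 60.
Protein sear waits on stock (finishes minute 60), so it starts at minute 60 and finishes at 60 + 45 = minute 105.
Sauce reduction has to wait for protein sear (finishes minute 105); stock (finishes minute 60, plus 5-minute gap → minute 65). The latest of these is minute 105, so sauce reduction runs minute 105 to 105 + 47 = minute 152.

152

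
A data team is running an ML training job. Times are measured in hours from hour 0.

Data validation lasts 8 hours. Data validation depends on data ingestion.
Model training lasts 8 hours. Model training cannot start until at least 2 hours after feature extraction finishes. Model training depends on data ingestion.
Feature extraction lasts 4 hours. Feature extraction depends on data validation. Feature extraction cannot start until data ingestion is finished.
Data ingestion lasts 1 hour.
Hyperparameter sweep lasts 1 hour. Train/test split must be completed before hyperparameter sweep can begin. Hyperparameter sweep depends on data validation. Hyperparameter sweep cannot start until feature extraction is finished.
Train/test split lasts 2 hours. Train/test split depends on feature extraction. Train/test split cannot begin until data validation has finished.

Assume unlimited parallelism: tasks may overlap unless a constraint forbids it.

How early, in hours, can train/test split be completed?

15

Data ingestion can start immediately at hour 0; it finishes at hour 1.
Data validation waits on data ingestion (finishes hour 1), so it starts at hour 1 and finishes at 1 + 8 = hour 9.
Feature extraction cannot start until data validation (finishes hour 9); data ingestion (finishes hour 1). The controlling bound is hour 9, so feature extraction finishes at 9 + 4 = hour 13.
Train/test split needs all of feature extraction (finishes hour 13); data validation (finishes hour 9). That puts its earliest start at hour 13; it finishes at 13 + 2 = hour 15.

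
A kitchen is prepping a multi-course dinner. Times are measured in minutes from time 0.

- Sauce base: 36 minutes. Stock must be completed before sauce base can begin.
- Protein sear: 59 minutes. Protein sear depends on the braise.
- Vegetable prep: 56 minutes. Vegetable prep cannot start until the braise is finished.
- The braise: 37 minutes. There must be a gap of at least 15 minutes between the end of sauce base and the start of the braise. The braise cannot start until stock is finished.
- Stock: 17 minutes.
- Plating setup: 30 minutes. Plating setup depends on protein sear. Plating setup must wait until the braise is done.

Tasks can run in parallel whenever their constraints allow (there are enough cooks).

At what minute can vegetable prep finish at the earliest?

Nothing blocks stock, so it runs from minute 0 to minute 17.
Sauce base waits on stock (finishes minute 17), so it starts at minute 17 and finishes at 17 + 36 = minute 53.
For the braise: sauce base (finishes minute 53, plus 15-minute gap → minute 68); stock (finishes minute 17). Taking the maximum gives a start of minute 68, and it finishes at 68 + 37 = minute 105.
Vegetable prep waits on the braise (finishes minute 105), so it starts at minute 105 and finishes at 105 + 56 = minute 161.

161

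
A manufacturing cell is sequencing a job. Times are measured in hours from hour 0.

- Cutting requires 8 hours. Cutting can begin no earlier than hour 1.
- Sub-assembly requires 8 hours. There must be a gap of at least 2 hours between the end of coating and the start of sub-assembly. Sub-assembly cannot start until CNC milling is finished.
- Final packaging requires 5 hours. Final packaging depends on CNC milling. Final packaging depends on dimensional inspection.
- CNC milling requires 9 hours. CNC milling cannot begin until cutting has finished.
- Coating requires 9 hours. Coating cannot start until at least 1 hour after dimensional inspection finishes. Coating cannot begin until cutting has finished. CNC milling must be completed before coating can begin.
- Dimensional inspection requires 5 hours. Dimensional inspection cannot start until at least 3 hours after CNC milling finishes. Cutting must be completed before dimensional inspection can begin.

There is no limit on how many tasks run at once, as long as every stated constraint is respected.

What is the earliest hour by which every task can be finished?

After its own release at hour 1, cutting can start at hour 1 and finishes at hour 9.
CNC milling cannot begin until cutting (finishes hour 9). It runs from hour 9 to 9 + 9 = hour 18.
Dimensional inspection cannot start until CNC milling (finishes hour 18, plus 3-hour gap → hour 21); cutting (finishes hour 9). The controlling bound is hour 21, so dimensional inspection finishes at 21 + 5 = hour 26.
Final packaging cannot start until CNC milling (finishes hour 18); dimensional inspection (finishes hour 26). The controlling bound is hour 26, so final packaging finishes at 26 + 5 = hour 31.
Coating has to wait for dimensional inspection (finishes hour 26, plus 1-hour gap → hour 27); cutting (finishes hour 9); CNC milling (finishes hour 18). The latest of these is hour 27, so coating runs hour 27 to 27 + 9 = hour 36.
Sub-assembly cannot start until coating (finishes hour 36, plus 2-hour gap → hour 38); CNC milling (finishes hour 18). The controlling bound is hour 38, so sub-assembly finishes at 38 + 8 = hour 46.
All tasks are finished once the last one completes. Finish times: Cutting at 9, CNC milling at 18, Dimensional inspection at 26, Coating at 36, Sub-assembly at 46, Final packaging at 31. The latest is hour 46.

46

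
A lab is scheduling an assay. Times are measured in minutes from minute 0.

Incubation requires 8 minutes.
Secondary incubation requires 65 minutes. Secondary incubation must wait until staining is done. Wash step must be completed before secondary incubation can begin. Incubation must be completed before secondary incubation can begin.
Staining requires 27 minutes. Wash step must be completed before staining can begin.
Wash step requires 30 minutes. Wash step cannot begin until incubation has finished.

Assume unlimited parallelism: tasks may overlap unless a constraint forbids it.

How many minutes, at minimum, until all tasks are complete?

130

Nothing blocks incubation, so it runs from minute 0 to minute 8.
Wash step cannot begin until incubation (finishes minute 8). It runs from minute 8 to 8 + 30 = minute 38.
Staining waits on wash step (finishes minute 38), so it starts at minute 38 and finishes at 38 + 27 = minute 65.
Secondary incubation has to wait for staining (finishes minute 65); wash step (finishes minute 38); incubation (finishes minute 8). The latest of these is minute 65, so secondary incubation runs minute 65 to 65 + 65 = minute 130.
All tasks are finished once the last one completes. Finish times: Incubation at 8, Wash step at 38, Staining at 65, Secondary incubation at 130. The latest is minute 130.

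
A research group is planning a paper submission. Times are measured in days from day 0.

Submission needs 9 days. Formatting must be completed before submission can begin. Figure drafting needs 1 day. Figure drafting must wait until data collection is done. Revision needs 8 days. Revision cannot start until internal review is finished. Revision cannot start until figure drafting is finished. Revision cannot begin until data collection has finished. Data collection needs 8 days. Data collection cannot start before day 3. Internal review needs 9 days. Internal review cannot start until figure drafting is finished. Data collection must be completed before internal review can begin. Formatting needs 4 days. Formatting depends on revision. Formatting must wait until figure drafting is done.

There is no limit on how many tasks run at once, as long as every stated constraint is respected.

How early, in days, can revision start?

After its own release at day 3, data collection can start at day 3 and finishes at day 11.
Figure drafting cannot begin until data collection (finishes day 11). It runs from day 11 to 11 + 1 = day 12.
Internal review needs all of figure drafting (finishes day 12); data collection (finishes day 11). That puts its earliest start at day 12; it finishes at 12 + 9 = day 21.
Revision waits on internal review (finishes day 21); figure drafting (finishes day 12); data collection (finishes day 11). The latest of these is day 21, which is the earliest revision can start.

21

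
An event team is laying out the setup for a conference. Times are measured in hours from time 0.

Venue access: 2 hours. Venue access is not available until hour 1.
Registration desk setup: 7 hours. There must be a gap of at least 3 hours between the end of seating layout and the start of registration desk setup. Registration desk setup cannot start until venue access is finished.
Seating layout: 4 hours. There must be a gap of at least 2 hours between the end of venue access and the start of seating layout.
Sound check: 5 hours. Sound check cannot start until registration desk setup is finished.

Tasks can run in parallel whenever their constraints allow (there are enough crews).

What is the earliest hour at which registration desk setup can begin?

After its own release at hour 1, venue access can start at hour 1 and finishes at hour 3.
Seating layout waits on venue access (finishes hour 3, plus 2-hour gap → hour 5), so it starts at hour 5 and finishes at 5 + 4 = hour 9.
Registration desk setup waits on seating layout (finishes hour 9, plus 3-hour gap → hour 12); venue access (finishes hour 3). The latest of these is hour 12, which is the earliest registration desk setup can start.

12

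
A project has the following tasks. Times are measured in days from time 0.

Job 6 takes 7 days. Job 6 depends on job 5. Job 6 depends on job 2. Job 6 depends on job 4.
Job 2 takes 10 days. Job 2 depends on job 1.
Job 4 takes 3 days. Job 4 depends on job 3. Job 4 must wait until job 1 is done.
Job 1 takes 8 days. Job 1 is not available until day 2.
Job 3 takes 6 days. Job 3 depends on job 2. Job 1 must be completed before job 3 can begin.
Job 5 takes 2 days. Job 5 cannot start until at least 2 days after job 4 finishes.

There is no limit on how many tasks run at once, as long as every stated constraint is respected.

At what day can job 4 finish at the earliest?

29

Job 1 cannot begin until its own release at day 2. It runs from day 2 to 2 + 8 = day 10.
Job 2 cannot begin until job 1 (finishes day 10). It runs from day 10 to 10 + 10 = day 20.
Job 3 has to wait for job 2 (finishes day 20); job 1 (finishes day 10). The latest of these is day 20, so job 3 runs day 20 to 20 + 6 = day 26.
Job 4 cannot start until job 3 (finishes day 26); job 1 (finishes day 10). The controlling bound is day 26, so job 4 finishes at 26 + 3 = day 29.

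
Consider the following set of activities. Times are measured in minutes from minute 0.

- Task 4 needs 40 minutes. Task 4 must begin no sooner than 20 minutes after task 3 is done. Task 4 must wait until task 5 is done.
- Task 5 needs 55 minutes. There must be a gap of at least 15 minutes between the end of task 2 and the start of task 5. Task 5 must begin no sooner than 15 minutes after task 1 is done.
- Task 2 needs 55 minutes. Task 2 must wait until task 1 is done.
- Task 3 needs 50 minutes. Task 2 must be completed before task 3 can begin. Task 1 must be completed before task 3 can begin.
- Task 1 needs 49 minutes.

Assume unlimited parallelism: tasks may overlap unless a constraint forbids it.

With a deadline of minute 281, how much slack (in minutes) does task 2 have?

67

Nothing blocks task 1, so it runs from minute 0 to minute 49.
Task 2 cannot begin until task 1 (finishes minute 49). It runs from minute 49 to 49 + 55 = minute 104.

Working backward from the deadline:
To finish by minute 281, task 4 (duration 40) must start no later than minute 241.
Task 3 must finish before task 4 (must start by minute 241, minus 20-minute gap → minute 221). With a 50-minute duration, task 3 must start by 221 − 50 = minute 171.
Task 5 has to be done before task 4 (must start by minute 241). That means finishing by minute 241, i.e. starting by 241 − 55 = minute 186.
Task 2 has several dependents: task 3 (must start by minute 171); task 5 (must start by minute 186, minus 15-minute gap → minute 171). The earliest of those limits is minute 171, so task 2 must start by 171 − 55 = minute 116.
So task 2 can start as early as minute 49 and as late as minute 116, giving 116 − 49 = 67 minutes of slack.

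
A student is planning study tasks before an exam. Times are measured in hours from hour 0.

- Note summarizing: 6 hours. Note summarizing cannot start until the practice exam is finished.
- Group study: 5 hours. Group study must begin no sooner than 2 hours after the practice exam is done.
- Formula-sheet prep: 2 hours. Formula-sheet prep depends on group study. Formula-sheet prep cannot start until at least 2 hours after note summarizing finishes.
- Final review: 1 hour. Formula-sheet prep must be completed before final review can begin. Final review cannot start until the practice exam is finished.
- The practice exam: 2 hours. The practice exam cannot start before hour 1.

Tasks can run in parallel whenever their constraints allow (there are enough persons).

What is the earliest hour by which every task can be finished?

14

After its own release at hour 1, the practice exam can start at hour 1 and finishes at hour 3.
Note summarizing waits on the practice exam (finishes hour 3), so it starts at hour 3 and finishes at 3 + 6 = hour 9.
Group study waits on the practice exam (finishes hour 3, plus 2-hour gap → hour 5), so it starts at hour 5 and finishes at 5 + 5 = hour 10.
Formula-sheet prep cannot start until group study (finishes hour 10); note summarizing (finishes hour 9, plus 2-hour gap → hour 11). The controlling bound is hour 11, so formula-sheet prep finishes at 11 + 2 = hour 13.
Final review needs all of formula-sheet prep (finishes hour 13); the practice exam (finishes hour 3). That puts its earliest start at hour 13; it finishes at 13 + 1 = hour 14.
All tasks are finished once the last one completes. Finish times: The practice exam at 3, Group study at 10, Note summarizing at 9, Formula-sheet prep at 13, Final review at 14. The latest is hour 14.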